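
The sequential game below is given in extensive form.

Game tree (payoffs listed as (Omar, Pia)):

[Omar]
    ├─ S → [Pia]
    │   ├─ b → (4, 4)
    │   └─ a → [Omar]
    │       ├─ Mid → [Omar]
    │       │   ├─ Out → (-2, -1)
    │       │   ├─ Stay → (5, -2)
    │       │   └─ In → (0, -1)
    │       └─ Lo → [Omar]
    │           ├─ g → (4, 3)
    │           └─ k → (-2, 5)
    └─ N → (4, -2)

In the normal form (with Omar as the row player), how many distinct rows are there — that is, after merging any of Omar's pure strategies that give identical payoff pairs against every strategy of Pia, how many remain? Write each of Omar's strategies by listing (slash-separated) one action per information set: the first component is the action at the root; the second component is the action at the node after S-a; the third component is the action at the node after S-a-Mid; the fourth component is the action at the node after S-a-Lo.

6

Omar has 24 pure strategies: S/Mid/Out/g, S/Mid/Out/k, S/Mid/Stay/g, S/Mid/Stay/k, S/Mid/In/g, S/Mid/In/k, S/Lo/Out/g, S/Lo/Out/k, S/Lo/Stay/g, S/Lo/Stay/k, S/Lo/In/g, S/Lo/In/k, N/Mid/Out/g, N/Mid/Out/k, N/Mid/Stay/g, N/Mid/Stay/k, N/Mid/In/g, N/Mid/In/k, N/Lo/Out/g, N/Lo/Out/k, N/Lo/Stay/g, N/Lo/Stay/k, N/Lo/In/g, N/Lo/In/k. Columns: b, a.
{S/Mid/Out/g, S/Mid/Out/k} → row (4,4) (-2,-1)
{S/Mid/Stay/g, S/Mid/Stay/k} → row (4,4) (5,-2)
{S/Mid/In/g, S/Mid/In/k} → row (4,4) (0,-1)
{S/Lo/Out/g, S/Lo/Stay/g, S/Lo/In/g} → row (4,4) (4,3)
{S/Lo/Out/k, S/Lo/Stay/k, S/Lo/In/k} → row (4,4) (-2,5)
{N/Mid/Out/g, N/Mid/Out/k, N/Mid/Stay/g, N/Mid/Stay/k, N/Mid/In/g, N/Mid/In/k, N/Lo/Out/g, N/Lo/Out/k, N/Lo/Stay/g, N/Lo/Stay/k, N/Lo/In/g, N/Lo/In/k} → row (4,-2) (4,-2)
That's 6 distinct rows out of 24 strategies.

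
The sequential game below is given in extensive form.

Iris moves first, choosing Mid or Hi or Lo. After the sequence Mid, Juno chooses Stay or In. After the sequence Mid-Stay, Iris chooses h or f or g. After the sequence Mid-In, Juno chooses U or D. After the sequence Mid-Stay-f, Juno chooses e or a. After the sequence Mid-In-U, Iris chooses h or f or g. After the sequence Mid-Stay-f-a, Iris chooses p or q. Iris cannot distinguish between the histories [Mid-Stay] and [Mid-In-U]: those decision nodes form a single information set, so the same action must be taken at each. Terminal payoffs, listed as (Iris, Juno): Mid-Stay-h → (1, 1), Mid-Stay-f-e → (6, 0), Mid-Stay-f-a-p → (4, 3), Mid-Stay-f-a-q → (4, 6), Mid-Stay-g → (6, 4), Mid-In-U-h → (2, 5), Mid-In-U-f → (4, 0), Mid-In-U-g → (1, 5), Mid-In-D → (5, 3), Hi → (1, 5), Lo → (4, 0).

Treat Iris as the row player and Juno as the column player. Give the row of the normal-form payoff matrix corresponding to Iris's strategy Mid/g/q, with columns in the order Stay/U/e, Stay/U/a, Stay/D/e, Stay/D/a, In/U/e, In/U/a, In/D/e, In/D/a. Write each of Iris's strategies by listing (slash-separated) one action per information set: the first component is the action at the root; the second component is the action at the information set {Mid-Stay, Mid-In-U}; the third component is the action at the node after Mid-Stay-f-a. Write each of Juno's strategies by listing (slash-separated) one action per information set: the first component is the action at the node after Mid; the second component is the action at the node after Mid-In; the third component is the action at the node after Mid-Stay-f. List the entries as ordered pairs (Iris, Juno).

vs Stay/U/e: Iris plays Mid → Juno plays Stay at [Mid] → Iris plays g at [Mid-Stay] → (6, 4)
vs Stay/U/a: Iris plays Mid → Juno plays Stay at [Mid] → Iris plays g at [Mid-Stay] → (6, 4)
vs Stay/D/e: Iris plays Mid → Juno plays Stay at [Mid] → Iris plays g at [Mid-Stay] → (6, 4)
vs Stay/D/a: Iris plays Mid → Juno plays Stay at [Mid] → Iris plays g at [Mid-Stay] → (6, 4)
vs In/U/e: Iris plays Mid → Juno plays In at [Mid] → Juno plays U at [Mid-In] → Iris plays g at [Mid-In-U] → (1, 5)
vs In/U/a: Iris plays Mid → Juno plays In at [Mid] → Juno plays U at [Mid-In] → Iris plays g at [Mid-In-U] → (1, 5)
vs In/D/e: Iris plays Mid → Juno plays In at [Mid] → Juno plays D at [Mid-In] → (5, 3)
vs In/D/a: Iris plays Mid → Juno plays In at [Mid] → Juno plays D at [Mid-In] → (5, 3)

(6,4) (6,4) (6,4) (6,4) (1,5) (1,5) (5,3) (5,3)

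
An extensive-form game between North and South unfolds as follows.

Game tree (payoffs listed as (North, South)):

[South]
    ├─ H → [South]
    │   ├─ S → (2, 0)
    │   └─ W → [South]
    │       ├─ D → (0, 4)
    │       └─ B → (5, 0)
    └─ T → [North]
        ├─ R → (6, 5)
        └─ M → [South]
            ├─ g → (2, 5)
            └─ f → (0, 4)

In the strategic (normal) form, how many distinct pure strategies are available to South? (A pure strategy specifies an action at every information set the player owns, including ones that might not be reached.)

16

South owns the root with actions {H, T} — two choices.
South owns the node after H with actions {S, W} — two choices.
South owns the node after H-W with actions {D, B} — two choices.
South owns the node after T-M with actions {g, f} — two choices.
A pure strategy fixes one action at each information set independently, so the count is the product 2 × 2 × 2 × 2 = 16.
(For reference, North has 2 pure strategies, giving a 16×2 normal-form matrix.)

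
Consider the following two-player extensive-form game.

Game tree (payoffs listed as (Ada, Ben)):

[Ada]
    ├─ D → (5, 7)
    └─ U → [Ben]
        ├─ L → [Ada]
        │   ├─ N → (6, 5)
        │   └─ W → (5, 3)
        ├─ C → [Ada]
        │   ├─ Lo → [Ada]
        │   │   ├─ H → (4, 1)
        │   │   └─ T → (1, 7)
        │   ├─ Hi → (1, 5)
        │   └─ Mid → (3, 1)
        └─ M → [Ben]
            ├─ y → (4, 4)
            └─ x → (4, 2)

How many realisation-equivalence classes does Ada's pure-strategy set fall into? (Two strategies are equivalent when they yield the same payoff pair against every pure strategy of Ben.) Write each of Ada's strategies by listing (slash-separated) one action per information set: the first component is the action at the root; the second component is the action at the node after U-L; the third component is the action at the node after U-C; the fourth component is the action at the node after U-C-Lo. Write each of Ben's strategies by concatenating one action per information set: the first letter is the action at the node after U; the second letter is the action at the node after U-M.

Ada has 24 pure strategies: D/N/Lo/H, D/N/Lo/T, D/N/Hi/H, D/N/Hi/T, D/N/Mid/H, D/N/Mid/T, D/W/Lo/H, D/W/Lo/T, D/W/Hi/H, D/W/Hi/T, D/W/Mid/H, D/W/Mid/T, U/N/Lo/H, U/N/Lo/T, U/N/Hi/H, U/N/Hi/T, U/N/Mid/H, U/N/Mid/T, U/W/Lo/H, U/W/Lo/T, U/W/Hi/H, U/W/Hi/T, U/W/Mid/H, U/W/Mid/T. Columns: Ly, Lx, Cy, Cx, My, Mx.
{D/N/Lo/H, D/N/Lo/T, D/N/Hi/H, D/N/Hi/T, D/N/Mid/H, D/N/Mid/T, D/W/Lo/H, D/W/Lo/T, D/W/Hi/H, D/W/Hi/T, D/W/Mid/H, D/W/Mid/T} → row (5,7) (5,7) (5,7) (5,7) (5,7) (5,7)
{U/N/Lo/H} → row (6,5) (6,5) (4,1) (4,1) (4,4) (4,2)
{U/N/Lo/T} → row (6,5) (6,5) (1,7) (1,7) (4,4) (4,2)
{U/N/Hi/H, U/N/Hi/T} → row (6,5) (6,5) (1,5) (1,5) (4,4) (4,2)
{U/N/Mid/H, U/N/Mid/T} → row (6,5) (6,5) (3,1) (3,1) (4,4) (4,2)
{U/W/Lo/H} → row (5,3) (5,3) (4,1) (4,1) (4,4) (4,2)
{U/W/Lo/T} → row (5,3) (5,3) (1,7) (1,7) (4,4) (4,2)
{U/W/Hi/H, U/W/Hi/T} → row (5,3) (5,3) (1,5) (1,5) (4,4) (4,2)
{U/W/Mid/H, U/W/Mid/T} → row (5,3) (5,3) (3,1) (3,1) (4,4) (4,2)
That's 9 distinct rows out of 24 strategies.

9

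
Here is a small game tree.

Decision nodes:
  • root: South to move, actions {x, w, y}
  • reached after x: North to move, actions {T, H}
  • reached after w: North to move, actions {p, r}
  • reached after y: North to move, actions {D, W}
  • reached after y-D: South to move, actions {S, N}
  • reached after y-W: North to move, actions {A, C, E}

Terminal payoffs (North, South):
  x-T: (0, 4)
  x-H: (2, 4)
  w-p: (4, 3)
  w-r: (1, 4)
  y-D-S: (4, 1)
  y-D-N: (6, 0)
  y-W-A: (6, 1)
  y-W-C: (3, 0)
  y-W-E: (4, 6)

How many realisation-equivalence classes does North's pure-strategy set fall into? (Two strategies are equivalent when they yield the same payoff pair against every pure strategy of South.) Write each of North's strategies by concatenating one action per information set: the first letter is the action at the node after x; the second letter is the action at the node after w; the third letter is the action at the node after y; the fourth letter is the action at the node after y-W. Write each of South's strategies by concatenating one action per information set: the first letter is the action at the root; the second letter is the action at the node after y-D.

16

North has 24 pure strategies: TpDA, TpDC, TpDE, TpWA, TpWC, TpWE, TrDA, TrDC, TrDE, TrWA, TrWC, TrWE, HpDA, HpDC, HpDE, HpWA, HpWC, HpWE, HrDA, HrDC, HrDE, HrWA, HrWC, HrWE. Columns: xS, xN, wS, wN, yS, yN.
{TpDA, TpDC, TpDE} → row (0,4) (0,4) (4,3) (4,3) (4,1) (6,0)
{TpWA} → row (0,4) (0,4) (4,3) (4,3) (6,1) (6,1)
{TpWC} → row (0,4) (0,4) (4,3) (4,3) (3,0) (3,0)
{TpWE} → row (0,4) (0,4) (4,3) (4,3) (4,6) (4,6)
{TrDA, TrDC, TrDE} → row (0,4) (0,4) (1,4) (1,4) (4,1) (6,0)
{TrWA} → row (0,4) (0,4) (1,4) (1,4) (6,1) (6,1)
{TrWC} → row (0,4) (0,4) (1,4) (1,4) (3,0) (3,0)
{TrWE} → row (0,4) (0,4) (1,4) (1,4) (4,6) (4,6)
{HpDA, HpDC, HpDE} → row (2,4) (2,4) (4,3) (4,3) (4,1) (6,0)
{HpWA} → row (2,4) (2,4) (4,3) (4,3) (6,1) (6,1)
{HpWC} → row (2,4) (2,4) (4,3) (4,3) (3,0) (3,0)
{HpWE} → row (2,4) (2,4) (4,3) (4,3) (4,6) (4,6)
{HrDA, HrDC, HrDE} → row (2,4) (2,4) (1,4) (1,4) (4,1) (6,0)
{HrWA} → row (2,4) (2,4) (1,4) (1,4) (6,1) (6,1)
{HrWC} → row (2,4) (2,4) (1,4) (1,4) (3,0) (3,0)
{HrWE} → row (2,4) (2,4) (1,4) (1,4) (4,6) (4,6)
That's 16 distinct rows out of 24 strategies.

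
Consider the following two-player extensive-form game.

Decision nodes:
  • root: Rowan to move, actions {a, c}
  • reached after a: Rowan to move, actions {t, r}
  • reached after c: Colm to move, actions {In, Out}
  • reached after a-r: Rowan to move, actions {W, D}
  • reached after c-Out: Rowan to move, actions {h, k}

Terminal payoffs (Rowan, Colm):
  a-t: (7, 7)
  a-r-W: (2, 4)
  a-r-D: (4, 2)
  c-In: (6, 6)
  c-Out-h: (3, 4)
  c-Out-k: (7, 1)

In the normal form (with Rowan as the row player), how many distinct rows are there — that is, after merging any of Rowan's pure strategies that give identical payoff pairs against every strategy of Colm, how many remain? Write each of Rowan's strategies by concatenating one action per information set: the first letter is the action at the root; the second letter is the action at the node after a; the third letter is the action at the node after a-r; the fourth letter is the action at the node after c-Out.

5

Rowan has 16 pure strategies: atWh, atWk, atDh, atDk, arWh, arWk, arDh, arDk, ctWh, ctWk, ctDh, ctDk, crWh, crWk, crDh, crDk. Columns: In, Out.
{atWh, atWk, atDh, atDk} → row (7,7) (7,7)
{arWh, arWk} → row (2,4) (2,4)
{arDh, arDk} → row (4,2) (4,2)
{ctWh, ctDh, crWh, crDh} → row (6,6) (3,4)
{ctWk, ctDk, crWk, crDk} → row (6,6) (7,1)
That's 5 distinct rows out of 16 strategies.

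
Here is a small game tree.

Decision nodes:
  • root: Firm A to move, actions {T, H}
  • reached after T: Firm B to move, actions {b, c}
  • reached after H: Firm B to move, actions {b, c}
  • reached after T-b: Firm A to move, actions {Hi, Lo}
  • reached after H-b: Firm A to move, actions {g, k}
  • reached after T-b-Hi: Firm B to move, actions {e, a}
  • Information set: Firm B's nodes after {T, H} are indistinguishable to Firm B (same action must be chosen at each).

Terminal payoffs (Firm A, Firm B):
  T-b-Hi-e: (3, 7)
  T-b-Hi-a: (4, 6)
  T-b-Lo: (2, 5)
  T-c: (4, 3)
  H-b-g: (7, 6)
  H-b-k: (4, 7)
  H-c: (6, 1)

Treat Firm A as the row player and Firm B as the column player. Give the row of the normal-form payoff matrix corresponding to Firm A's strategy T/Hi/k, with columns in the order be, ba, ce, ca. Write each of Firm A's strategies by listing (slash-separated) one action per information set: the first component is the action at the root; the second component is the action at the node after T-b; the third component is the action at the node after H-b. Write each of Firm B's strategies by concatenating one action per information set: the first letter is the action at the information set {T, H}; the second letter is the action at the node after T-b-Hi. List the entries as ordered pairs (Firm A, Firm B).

vs be: Firm A plays T → Firm B plays b at [T] → Firm A plays Hi at [T-b] → Firm B plays e at [T-b-Hi] → (3, 7)
vs ba: Firm A plays T → Firm B plays b at [T] → Firm A plays Hi at [T-b] → Firm B plays a at [T-b-Hi] → (4, 6)
vs ce: Firm A plays T → Firm B plays c at [T] → (4, 3)
vs ca: Firm A plays T → Firm B plays c at [T] → (4, 3)

(3,7) (4,6) (4,3) (4,3)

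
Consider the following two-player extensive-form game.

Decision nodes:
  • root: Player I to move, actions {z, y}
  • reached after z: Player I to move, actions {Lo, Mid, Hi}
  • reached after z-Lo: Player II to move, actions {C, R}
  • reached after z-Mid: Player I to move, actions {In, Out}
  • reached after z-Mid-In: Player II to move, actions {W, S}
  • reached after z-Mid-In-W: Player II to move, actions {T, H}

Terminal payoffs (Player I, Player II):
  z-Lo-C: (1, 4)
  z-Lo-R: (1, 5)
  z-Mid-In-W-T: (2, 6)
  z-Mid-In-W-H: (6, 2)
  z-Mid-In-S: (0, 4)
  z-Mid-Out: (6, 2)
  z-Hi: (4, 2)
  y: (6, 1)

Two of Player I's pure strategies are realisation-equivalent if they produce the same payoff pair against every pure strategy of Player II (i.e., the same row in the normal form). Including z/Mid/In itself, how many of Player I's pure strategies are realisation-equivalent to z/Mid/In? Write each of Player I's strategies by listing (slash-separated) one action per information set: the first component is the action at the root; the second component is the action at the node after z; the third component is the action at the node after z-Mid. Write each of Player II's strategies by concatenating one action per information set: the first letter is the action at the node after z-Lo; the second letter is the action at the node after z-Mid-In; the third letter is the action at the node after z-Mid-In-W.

Row for z/Mid/In (columns CWT, CWH, CST, CSH, RWT, RWH, RST, RSH): (2,6) (6,2) (0,4) (0,4) (2,6) (6,2) (0,4) (0,4).
Every one of Player I's information sets is on the play path for some reply by Player II when Player I follows z/Mid/In.
Changing the action at any of them therefore changes at least one column, so only z/Mid/In itself gives this row.

1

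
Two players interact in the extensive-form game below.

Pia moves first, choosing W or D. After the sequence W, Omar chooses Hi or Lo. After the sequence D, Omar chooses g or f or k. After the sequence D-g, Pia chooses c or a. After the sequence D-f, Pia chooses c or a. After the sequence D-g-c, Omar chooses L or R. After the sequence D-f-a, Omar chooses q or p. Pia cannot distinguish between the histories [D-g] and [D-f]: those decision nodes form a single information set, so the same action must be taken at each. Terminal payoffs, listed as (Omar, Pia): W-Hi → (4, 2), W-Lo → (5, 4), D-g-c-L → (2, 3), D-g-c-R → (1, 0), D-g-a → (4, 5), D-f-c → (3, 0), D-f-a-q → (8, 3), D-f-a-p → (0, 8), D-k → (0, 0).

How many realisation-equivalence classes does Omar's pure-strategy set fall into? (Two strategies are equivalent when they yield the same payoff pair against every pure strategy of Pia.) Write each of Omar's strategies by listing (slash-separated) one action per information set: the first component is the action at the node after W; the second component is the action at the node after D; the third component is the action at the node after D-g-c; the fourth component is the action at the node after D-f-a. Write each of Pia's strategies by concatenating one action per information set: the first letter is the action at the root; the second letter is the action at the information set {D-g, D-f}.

Omar has 24 pure strategies: Hi/g/L/q, Hi/g/L/p, Hi/g/R/q, Hi/g/R/p, Hi/f/L/q, Hi/f/L/p, Hi/f/R/q, Hi/f/R/p, Hi/k/L/q, Hi/k/L/p, Hi/k/R/q, Hi/k/R/p, Lo/g/L/q, Lo/g/L/p, Lo/g/R/q, Lo/g/R/p, Lo/f/L/q, Lo/f/L/p, Lo/f/R/q, Lo/f/R/p, Lo/k/L/q, Lo/k/L/p, Lo/k/R/q, Lo/k/R/p. Columns: Wc, Wa, Dc, Da.
{Hi/g/L/q, Hi/g/L/p} → row (4,2) (4,2) (2,3) (4,5)
{Hi/g/R/q, Hi/g/R/p} → row (4,2) (4,2) (1,0) (4,5)
{Hi/f/L/q, Hi/f/R/q} → row (4,2) (4,2) (3,0) (8,3)
{Hi/f/L/p, Hi/f/R/p} → row (4,2) (4,2) (3,0) (0,8)
{Hi/k/L/q, Hi/k/L/p, Hi/k/R/q, Hi/k/R/p} → row (4,2) (4,2) (0,0) (0,0)
{Lo/g/L/q, Lo/g/L/p} → row (5,4) (5,4) (2,3) (4,5)
{Lo/g/R/q, Lo/g/R/p} → row (5,4) (5,4) (1,0) (4,5)
{Lo/f/L/q, Lo/f/R/q} → row (5,4) (5,4) (3,0) (8,3)
{Lo/f/L/p, Lo/f/R/p} → row (5,4) (5,4) (3,0) (0,8)
{Lo/k/L/q, Lo/k/L/p, Lo/k/R/q, Lo/k/R/p} → row (5,4) (5,4) (0,0) (0,0)
That's 10 distinct rows out of 24 strategies.

10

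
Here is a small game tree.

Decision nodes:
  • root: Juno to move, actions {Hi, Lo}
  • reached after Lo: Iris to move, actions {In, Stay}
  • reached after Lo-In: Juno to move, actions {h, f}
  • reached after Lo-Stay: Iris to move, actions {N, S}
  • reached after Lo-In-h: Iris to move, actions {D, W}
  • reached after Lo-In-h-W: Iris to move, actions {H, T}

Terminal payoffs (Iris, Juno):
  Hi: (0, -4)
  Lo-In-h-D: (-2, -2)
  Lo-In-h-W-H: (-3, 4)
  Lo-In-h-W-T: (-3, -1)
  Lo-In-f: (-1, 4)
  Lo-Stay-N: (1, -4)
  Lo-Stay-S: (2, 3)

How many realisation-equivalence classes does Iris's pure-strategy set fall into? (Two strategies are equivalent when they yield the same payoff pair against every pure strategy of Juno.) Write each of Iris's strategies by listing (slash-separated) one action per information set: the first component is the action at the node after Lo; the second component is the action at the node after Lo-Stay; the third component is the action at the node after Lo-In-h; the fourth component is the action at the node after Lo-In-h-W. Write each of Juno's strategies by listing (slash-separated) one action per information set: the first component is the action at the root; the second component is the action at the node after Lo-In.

5

Iris has 16 pure strategies: In/N/D/H, In/N/D/T, In/N/W/H, In/N/W/T, In/S/D/H, In/S/D/T, In/S/W/H, In/S/W/T, Stay/N/D/H, Stay/N/D/T, Stay/N/W/H, Stay/N/W/T, Stay/S/D/H, Stay/S/D/T, Stay/S/W/H, Stay/S/W/T. Columns: Hi/h, Hi/f, Lo/h, Lo/f.
{In/N/D/H, In/N/D/T, In/S/D/H, In/S/D/T} → row (0,-4) (0,-4) (-2,-2) (-1,4)
{In/N/W/H, In/S/W/H} → row (0,-4) (0,-4) (-3,4) (-1,4)
{In/N/W/T, In/S/W/T} → row (0,-4) (0,-4) (-3,-1) (-1,4)
{Stay/N/D/H, Stay/N/D/T, Stay/N/W/H, Stay/N/W/T} → row (0,-4) (0,-4) (1,-4) (1,-4)
{Stay/S/D/H, Stay/S/D/T, Stay/S/W/H, Stay/S/W/T} → row (0,-4) (0,-4) (2,3) (2,3)
That's 5 distinct rows out of 16 strategies.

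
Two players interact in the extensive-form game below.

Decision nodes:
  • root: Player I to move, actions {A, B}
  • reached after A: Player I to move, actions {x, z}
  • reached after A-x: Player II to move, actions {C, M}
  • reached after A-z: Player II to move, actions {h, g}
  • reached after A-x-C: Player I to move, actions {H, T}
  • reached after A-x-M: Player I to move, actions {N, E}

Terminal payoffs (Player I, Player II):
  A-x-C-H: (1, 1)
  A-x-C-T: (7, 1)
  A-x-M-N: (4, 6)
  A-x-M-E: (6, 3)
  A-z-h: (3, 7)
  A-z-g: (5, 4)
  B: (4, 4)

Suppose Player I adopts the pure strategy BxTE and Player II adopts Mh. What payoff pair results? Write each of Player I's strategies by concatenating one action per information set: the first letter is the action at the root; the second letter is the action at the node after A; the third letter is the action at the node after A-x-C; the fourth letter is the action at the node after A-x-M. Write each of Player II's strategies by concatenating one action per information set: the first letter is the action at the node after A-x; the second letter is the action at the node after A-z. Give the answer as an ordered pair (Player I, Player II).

(4, 4)

Trace the play path from the root:
  Player I plays B
→ terminal payoff (4, 4).
(Player I's choice at the node after A is never reached on this path, so it doesn't affect the outcome.)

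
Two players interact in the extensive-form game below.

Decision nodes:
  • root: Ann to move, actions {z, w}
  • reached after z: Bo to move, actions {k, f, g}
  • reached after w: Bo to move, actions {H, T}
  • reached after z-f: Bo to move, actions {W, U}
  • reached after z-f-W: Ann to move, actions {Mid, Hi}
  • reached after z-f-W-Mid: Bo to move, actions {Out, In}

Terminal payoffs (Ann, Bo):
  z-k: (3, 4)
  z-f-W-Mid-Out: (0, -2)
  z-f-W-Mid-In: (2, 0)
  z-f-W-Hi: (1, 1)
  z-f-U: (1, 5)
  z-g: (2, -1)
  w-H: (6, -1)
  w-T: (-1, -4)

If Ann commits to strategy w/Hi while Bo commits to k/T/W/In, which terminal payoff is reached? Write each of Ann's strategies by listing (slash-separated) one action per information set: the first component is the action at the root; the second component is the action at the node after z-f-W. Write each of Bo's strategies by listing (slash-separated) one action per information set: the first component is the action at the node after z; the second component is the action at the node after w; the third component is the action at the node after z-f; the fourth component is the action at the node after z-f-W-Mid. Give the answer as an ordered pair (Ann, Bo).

(-1, -4)

Trace the play path from the root:
  Ann plays w
  Bo plays T at [w]
→ terminal payoff (-1, -4).
(Ann's choice at the node after z-f-W is never reached on this path, so it doesn't affect the outcome.)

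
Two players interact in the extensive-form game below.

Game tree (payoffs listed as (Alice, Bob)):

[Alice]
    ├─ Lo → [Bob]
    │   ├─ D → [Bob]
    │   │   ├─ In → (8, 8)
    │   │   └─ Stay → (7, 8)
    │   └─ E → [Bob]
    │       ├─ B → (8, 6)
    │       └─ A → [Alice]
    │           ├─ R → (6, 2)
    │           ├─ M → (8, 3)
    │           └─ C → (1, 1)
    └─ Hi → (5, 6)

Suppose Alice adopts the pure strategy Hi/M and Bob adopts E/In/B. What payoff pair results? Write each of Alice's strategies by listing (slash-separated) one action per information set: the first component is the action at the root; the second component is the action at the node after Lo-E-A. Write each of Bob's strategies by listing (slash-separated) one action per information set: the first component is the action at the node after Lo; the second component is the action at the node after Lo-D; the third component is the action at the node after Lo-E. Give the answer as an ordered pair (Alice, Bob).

(5, 6)

Trace the play path from the root:
  Alice plays Hi
→ terminal payoff (5, 6).
(Alice's choice at the node after Lo-E-A is never reached on this path, so it doesn't affect the outcome.)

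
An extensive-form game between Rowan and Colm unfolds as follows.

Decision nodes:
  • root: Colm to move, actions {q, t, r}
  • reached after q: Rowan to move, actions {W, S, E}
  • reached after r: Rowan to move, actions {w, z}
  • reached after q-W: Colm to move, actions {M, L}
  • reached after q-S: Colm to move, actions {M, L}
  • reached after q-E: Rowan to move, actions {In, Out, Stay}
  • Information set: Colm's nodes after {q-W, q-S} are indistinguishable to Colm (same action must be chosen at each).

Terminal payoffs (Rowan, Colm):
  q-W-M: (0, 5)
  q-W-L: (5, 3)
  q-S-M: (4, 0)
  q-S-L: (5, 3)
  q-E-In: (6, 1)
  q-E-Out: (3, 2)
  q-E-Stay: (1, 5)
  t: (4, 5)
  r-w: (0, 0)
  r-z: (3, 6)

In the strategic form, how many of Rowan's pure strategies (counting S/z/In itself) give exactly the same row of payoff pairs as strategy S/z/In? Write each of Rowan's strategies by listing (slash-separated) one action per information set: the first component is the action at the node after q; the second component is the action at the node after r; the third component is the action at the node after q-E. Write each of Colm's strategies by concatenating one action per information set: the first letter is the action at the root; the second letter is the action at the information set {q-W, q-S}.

3

Row for S/z/In (columns qM, qL, tM, tL, rM, rL): (4,0) (5,3) (4,5) (4,5) (3,6) (3,6).
Under S/z/In, Rowan's choice at the node after q-E can never be reached regardless of what Colm does, so varying those choices leaves every outcome unchanged.
Holding the reachable choices fixed and varying the unreachable one freely already gives 3 equivalent strategies.
No other strategy reproduces this row, so those 3 are the full class: S/z/In, S/z/Out, S/z/Stay.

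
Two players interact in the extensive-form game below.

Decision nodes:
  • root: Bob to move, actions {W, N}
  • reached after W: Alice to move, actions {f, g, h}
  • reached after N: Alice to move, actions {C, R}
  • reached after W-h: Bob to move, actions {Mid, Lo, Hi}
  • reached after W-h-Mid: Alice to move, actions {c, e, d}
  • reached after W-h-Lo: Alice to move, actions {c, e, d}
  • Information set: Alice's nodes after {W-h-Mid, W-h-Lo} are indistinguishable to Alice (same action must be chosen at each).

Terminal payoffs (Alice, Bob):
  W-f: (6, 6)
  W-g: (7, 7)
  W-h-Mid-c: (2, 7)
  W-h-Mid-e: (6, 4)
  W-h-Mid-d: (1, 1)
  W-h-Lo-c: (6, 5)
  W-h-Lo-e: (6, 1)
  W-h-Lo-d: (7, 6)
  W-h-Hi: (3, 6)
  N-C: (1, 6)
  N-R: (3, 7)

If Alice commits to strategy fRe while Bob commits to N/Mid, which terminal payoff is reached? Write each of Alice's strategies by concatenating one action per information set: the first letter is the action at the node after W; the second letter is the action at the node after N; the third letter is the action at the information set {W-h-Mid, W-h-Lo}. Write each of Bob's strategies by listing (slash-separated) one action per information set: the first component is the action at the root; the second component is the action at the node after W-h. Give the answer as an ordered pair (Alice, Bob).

Trace the play path from the root:
  Bob plays N
  Alice plays R at [N]
→ terminal payoff (3, 7).
(Alice's choice at the node after W is never reached on this path, so it doesn't affect the outcome.)

(3, 7)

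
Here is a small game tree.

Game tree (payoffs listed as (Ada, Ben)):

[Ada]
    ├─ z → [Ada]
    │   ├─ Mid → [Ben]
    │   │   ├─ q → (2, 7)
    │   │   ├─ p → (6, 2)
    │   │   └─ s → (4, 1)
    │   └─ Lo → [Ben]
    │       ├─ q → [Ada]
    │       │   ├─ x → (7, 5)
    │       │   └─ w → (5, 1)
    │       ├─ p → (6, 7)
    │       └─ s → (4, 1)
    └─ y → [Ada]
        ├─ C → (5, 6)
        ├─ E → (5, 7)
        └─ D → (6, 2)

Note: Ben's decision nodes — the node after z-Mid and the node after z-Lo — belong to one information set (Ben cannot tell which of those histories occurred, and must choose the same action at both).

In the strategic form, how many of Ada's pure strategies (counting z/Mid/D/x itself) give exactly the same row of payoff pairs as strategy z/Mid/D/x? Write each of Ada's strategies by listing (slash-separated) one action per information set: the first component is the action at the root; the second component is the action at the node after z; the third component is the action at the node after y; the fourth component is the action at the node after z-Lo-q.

6

Row for z/Mid/D/x (columns q, p, s): (2,7) (6,2) (4,1).
Under z/Mid/D/x, Ada's choice at the node after y and at the node after z-Lo-q can never be reached regardless of what Ben does, so varying those choices leaves every outcome unchanged.
Holding the reachable choices fixed and varying the unreachable ones freely already gives 3 × 2 = 6 equivalent strategies.
No other strategy reproduces this row, so those 6 are the full class: z/Mid/C/x, z/Mid/C/w, z/Mid/E/x, z/Mid/E/w, z/Mid/D/x, z/Mid/D/w.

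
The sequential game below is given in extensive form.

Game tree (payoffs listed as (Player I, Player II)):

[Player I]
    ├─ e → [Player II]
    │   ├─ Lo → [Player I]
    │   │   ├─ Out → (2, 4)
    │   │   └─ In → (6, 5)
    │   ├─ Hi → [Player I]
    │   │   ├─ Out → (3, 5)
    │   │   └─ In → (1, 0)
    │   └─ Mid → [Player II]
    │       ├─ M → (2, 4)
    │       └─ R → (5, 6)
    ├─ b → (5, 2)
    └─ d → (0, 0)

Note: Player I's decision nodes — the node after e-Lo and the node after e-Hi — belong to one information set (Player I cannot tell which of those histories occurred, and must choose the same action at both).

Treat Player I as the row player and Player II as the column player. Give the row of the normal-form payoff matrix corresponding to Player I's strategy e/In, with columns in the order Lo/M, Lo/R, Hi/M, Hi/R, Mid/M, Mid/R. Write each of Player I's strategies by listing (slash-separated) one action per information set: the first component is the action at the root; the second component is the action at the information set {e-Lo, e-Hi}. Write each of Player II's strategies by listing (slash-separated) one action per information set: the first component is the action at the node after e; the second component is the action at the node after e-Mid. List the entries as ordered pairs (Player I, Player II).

vs Lo/M: Player I plays e → Player II plays Lo at [e] → Player I plays In at [e-Lo] → (6, 5)
vs Lo/R: Player I plays e → Player II plays Lo at [e] → Player I plays In at [e-Lo] → (6, 5)
vs Hi/M: Player I plays e → Player II plays Hi at [e] → Player I plays In at [e-Hi] → (1, 0)
vs Hi/R: Player I plays e → Player II plays Hi at [e] → Player I plays In at [e-Hi] → (1, 0)
vs Mid/M: Player I plays e → Player II plays Mid at [e] → Player II plays M at [e-Mid] → (2, 4)
vs Mid/R: Player I plays e → Player II plays Mid at [e] → Player II plays R at [e-Mid] → (5, 6)

(6,5) (6,5) (1,0) (1,0) (2,4) (5,6)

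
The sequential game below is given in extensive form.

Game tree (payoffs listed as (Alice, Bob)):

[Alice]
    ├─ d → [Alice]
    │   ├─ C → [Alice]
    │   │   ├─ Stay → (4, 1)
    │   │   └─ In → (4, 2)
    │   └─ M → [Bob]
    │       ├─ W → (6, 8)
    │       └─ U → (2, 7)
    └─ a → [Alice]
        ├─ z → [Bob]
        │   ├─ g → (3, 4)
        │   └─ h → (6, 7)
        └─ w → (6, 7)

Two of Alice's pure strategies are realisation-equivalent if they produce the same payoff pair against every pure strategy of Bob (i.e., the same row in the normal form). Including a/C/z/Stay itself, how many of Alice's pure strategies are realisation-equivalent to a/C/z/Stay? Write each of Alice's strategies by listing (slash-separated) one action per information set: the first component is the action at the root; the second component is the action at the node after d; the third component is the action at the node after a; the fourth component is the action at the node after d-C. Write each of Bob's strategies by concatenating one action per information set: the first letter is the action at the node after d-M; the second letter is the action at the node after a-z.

4

Row for a/C/z/Stay (columns Wg, Wh, Ug, Uh): (3,4) (6,7) (3,4) (6,7).
Under a/C/z/Stay, Alice's choice at the node after d and at the node after d-C can never be reached regardless of what Bob does, so varying those choices leaves every outcome unchanged.
Holding the reachable choices fixed and varying the unreachable ones freely already gives 2 × 2 = 4 equivalent strategies.
No other strategy reproduces this row, so those 4 are the full class: a/C/z/Stay, a/C/z/In, a/M/z/Stay, a/M/z/In.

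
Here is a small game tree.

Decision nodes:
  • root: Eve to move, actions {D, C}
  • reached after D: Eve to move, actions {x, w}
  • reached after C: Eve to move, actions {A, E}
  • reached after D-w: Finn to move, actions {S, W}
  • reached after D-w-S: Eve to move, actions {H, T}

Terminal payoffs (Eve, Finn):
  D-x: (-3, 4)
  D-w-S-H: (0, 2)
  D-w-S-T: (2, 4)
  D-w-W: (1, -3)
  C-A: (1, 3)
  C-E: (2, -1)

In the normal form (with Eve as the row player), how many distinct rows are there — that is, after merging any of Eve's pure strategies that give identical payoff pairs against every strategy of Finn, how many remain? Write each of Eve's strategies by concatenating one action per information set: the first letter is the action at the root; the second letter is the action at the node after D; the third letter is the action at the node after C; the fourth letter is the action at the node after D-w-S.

5

Eve has 16 pure strategies: DxAH, DxAT, DxEH, DxET, DwAH, DwAT, DwEH, DwET, CxAH, CxAT, CxEH, CxET, CwAH, CwAT, CwEH, CwET. Columns: S, W.
{DxAH, DxAT, DxEH, DxET} → row (-3,4) (-3,4)
{DwAH, DwEH} → row (0,2) (1,-3)
{DwAT, DwET} → row (2,4) (1,-3)
{CxAH, CxAT, CwAH, CwAT} → row (1,3) (1,3)
{CxEH, CxET, CwEH, CwET} → row (2,-1) (2,-1)
That's 5 distinct rows out of 16 strategies.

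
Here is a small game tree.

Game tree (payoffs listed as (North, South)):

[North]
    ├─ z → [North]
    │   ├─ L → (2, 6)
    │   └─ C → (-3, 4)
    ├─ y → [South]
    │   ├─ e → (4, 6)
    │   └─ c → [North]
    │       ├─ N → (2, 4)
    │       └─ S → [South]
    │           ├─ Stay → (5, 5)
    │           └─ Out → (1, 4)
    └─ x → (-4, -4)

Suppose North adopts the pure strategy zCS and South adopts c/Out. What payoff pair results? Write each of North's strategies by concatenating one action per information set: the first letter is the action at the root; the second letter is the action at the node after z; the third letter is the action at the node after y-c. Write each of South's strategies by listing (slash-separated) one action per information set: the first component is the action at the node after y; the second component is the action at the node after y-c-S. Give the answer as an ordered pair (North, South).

(-3, 4)

Trace the play path from the root:
  North plays z
  North plays C at [z]
→ terminal payoff (-3, 4).
(North's choice at the node after y-c is never reached on this path, so it doesn't affect the outcome.)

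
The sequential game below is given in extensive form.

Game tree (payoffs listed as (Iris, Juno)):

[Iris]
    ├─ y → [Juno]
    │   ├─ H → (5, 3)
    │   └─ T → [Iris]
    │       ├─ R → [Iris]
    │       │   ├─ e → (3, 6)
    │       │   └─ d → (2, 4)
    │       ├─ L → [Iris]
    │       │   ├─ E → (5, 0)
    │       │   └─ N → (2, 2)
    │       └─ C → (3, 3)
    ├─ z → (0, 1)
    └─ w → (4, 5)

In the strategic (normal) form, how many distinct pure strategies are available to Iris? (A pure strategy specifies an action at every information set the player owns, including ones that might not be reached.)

36

Iris owns the root with actions {y, z, w} — three choices.
Iris owns the node after y-T with actions {R, L, C} — three choices.
Iris owns the node after y-T-R with actions {e, d} — two choices.
Iris owns the node after y-T-L with actions {E, N} — two choices.
A pure strategy fixes one action at each information set independently, so the count is the product 3 × 3 × 2 × 2 = 36.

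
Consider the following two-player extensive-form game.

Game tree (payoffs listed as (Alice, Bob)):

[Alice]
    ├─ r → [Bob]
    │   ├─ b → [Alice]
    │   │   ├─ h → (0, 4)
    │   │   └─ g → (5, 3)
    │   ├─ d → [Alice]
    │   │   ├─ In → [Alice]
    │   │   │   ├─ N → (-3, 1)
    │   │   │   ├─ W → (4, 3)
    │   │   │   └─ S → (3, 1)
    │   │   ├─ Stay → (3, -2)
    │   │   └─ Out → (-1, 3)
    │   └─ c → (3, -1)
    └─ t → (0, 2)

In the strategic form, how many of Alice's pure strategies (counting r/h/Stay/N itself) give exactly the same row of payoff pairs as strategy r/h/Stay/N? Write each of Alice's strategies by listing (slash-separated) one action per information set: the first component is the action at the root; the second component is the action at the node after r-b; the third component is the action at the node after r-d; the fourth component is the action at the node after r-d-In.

Row for r/h/Stay/N (columns b, d, c): (0,4) (3,-2) (3,-1).
Under r/h/Stay/N, Alice's choice at the node after r-d-In can never be reached regardless of what Bob does, so varying those choices leaves every outcome unchanged.
Holding the reachable choices fixed and varying the unreachable one freely already gives 3 equivalent strategies.
No other strategy reproduces this row, so those 3 are the full class: r/h/Stay/N, r/h/Stay/W, r/h/Stay/S.

3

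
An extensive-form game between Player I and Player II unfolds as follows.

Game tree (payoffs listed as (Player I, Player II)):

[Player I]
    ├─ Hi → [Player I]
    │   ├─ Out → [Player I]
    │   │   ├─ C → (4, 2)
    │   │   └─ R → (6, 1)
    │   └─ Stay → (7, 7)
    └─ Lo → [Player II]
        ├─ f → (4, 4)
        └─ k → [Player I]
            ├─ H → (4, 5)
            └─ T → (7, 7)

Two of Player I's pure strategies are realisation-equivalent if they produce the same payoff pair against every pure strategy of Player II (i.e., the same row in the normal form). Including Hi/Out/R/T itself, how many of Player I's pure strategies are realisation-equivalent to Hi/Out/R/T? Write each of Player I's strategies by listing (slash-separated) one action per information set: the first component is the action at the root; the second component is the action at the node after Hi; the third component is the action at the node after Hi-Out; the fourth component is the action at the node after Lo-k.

Row for Hi/Out/R/T (columns f, k): (6,1) (6,1).
Under Hi/Out/R/T, Player I's choice at the node after Lo-k can never be reached regardless of what Player II does, so varying those choices leaves every outcome unchanged.
Holding the reachable choices fixed and varying the unreachable one freely already gives 2 equivalent strategies.
No other strategy reproduces this row, so those 2 are the full class: Hi/Out/R/H, Hi/Out/R/T.

2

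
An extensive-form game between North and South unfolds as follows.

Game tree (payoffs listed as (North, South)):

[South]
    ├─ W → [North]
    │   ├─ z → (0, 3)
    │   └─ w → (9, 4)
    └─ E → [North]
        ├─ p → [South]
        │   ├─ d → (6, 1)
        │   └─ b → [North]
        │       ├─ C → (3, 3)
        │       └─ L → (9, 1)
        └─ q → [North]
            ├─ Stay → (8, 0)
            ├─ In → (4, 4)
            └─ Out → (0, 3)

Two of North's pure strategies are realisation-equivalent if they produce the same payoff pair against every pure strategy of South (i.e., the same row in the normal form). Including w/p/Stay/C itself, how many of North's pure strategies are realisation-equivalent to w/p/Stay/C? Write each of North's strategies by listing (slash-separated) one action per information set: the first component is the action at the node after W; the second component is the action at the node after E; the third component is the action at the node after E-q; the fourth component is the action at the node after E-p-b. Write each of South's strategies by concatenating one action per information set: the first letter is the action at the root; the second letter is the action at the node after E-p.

Row for w/p/Stay/C (columns Wd, Wb, Ed, Eb): (9,4) (9,4) (6,1) (3,3).
Under w/p/Stay/C, North's choice at the node after E-q can never be reached regardless of what South does, so varying those choices leaves every outcome unchanged.
Holding the reachable choices fixed and varying the unreachable one freely already gives 3 equivalent strategies.
No other strategy reproduces this row, so those 3 are the full class: w/p/Stay/C, w/p/In/C, w/p/Out/C.

3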